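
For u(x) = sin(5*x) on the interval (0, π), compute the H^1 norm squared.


||u||_{H^1(0,π)}^2 = 13*π

u'(x) = 5*cos(5*x).
Expand u² and (u')² and integrate term by term on (0, π), using: for integers n ≥ 1, ∫_0^π sin²(nx) dx = ∫_0^π cos²(nx) dx = π/2; for n ≠ n', ∫_0^π sin(nx)sin(n'x) dx = ∫_0^π cos(nx)cos(n'x) dx = 0; and by product-to-sum, ∫_0^π sin(nx)cos(n'x) dx = ½∫_0^π [sin((n+n')x) + sin((n−n')x)] dx, which is 0 when n+n' is even and 2n/(n²−n'²) when n+n' is odd (it need not vanish on (0, π)).
  u² squared terms: (1)²·∫sin(5x)² dx = 1·π/2 = π/2.
  So ∫_0^π u² dx = π/2.
  (u')² squared terms: (5)²·∫cos(5x)² dx = 25·π/2 = 25*π/2.
  So ∫_0^π (u')² dx = 25*π/2.
||u||_{H^1}^2 = (π/2) + (25*π/2) = 13*π.


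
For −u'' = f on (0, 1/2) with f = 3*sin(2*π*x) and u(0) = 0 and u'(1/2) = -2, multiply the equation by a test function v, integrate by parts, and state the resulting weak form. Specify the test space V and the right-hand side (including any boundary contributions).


V = {v ∈ H^1(0, 1/2) : v(0) = 0} (test functions vanish at x = 0 where u is specified); weak form: ∫_0^1/2 u'v' dx = ∫_0^1/2 (3*sin(2*π*x)) v dx − 2·v(1/2) for all v ∈ V.

Multiply both sides by a test function v and integrate from 0 to 1/2:
  ∫_0^1/2 −u''(x) v(x) dx = ∫_0^1/2 f(x) v(x) dx.
Integrate the LHS by parts once:
  ∫_0^1/2 −u'' v dx = −[u'(x) v(x)]_0^1/2 + ∫_0^1/2 u'(x) v'(x) dx.
Thus ∫_0^1/2 u'(x) v'(x) dx = ∫_0^1/2 f(x) v(x) dx + [u'(x) v(x)]_0^1/2.
Choose V so that boundary terms are either known or forced to vanish.
Mixed BC: u(0) = 0 (Dirichlet) and u'(1/2) = -2 (Neumann). Define V = {v ∈ H^1(0, 1/2) : v(0) = 0}. Then [u' v]_0^1/2 = u'(1/2)·v(1/2) − u'(0)·0 = − 2·v(1/2).
Weak formulation: find u (satisfying any essential BC) such that ∫_0^1/2 u'(x) v'(x) dx = ∫_0^1/2 f v dx − 2·v(1/2) for all v ∈ V (Dirichlet at 0 absorbed into V; Neumann datum at x = 1/2 contributes the boundary term).
Substituting f(x) = 3*sin(2*π*x), the right-hand side is ∫_0^1/2 (3*sin(2*π*x)) v dx − 2·v(1/2).


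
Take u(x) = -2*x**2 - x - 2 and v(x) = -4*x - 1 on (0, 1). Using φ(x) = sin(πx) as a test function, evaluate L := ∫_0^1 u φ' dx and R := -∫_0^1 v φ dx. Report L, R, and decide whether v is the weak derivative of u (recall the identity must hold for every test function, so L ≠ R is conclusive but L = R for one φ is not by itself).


LHS = 6/π, RHS = 6/π. Yes, v = u' weakly.

u(x) = -2*x**2 - x - 2, classical derivative u'(x) = -4*x - 1.
φ(x) = sin(πx), so φ'(x) = π*cos(π*x).
Note φ(0) = φ(1) = 0, so the boundary term u·φ vanishes.
LHS = ∫_0^1 u(x) φ'(x) dx = ∫_0^1 (-2*π*x^2*cos(π*x) - π*x*cos(π*x) - 2*π*cos(π*x)) dx. Term by term:
  ∫_0^1 -2*π*cos(π*x) dx = 0;  ∫_0^1 -π*x*cos(π*x) dx = 2/π;  ∫_0^1 -2*π*x^2*cos(π*x) dx = 4/π.
Sum: 0 + 2/π + 4/π = 6/π.
So LHS = 6/π.
∫_0^1 v(x) φ(x) dx = ∫_0^1 (-4*x*sin(π*x) - sin(π*x)) dx. Term by term:
  ∫_0^1 -sin(π*x) dx = -2/π;  ∫_0^1 -4*x*sin(π*x) dx = -4/π.
Sum: -2/π − 4/π = -6/π.
So RHS = -∫_0^1 v(x) φ(x) dx = 6/π.
LHS = RHS, so the identity holds for this test φ.
Moreover u is smooth here and v(x) = u'(x) = -4*x - 1 pointwise, so the identity holds for every test function. Hence v is the weak derivative of u.


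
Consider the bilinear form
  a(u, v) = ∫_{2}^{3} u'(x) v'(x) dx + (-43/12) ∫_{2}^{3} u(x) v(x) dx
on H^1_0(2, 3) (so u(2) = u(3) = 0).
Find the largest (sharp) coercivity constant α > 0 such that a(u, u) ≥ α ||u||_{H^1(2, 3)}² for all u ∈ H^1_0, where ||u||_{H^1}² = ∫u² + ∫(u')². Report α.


α = (-43/12 + π^2)/(1 + π^2)

Coercivity of a(·,·) on H^1_0(2, 3) means a(u, u) ≥ α ||u||_{H^1}² for every u ∈ H^1_0.
The interval has length L = 1, and Poincaré/coercivity depend only on L. Here a(u, u) = ∫(u')² + (-43/12)·∫u².
Here c = -43/12 < 0 with |c| < (π/L)² = π^2, so coercivity still holds. The condition a(u,u) ≥ α||u||_{H^1}² reads (1−α)∫(u')² ≥ (α−c)∫u². Any admissible α is ≤ 1 (rapidly oscillating u have ∫u²/∫(u')² → 0), and α = 1 would force 0 ≥ (1−c)∫u², impossible since c < 1; so 1−α > 0. By the sharp Poincaré inequality on H^1_0 of an interval of length L, ∫(u')² ≥ (π/L)²∫u² with equality for the first sine mode sin(π(x−x₀)/L) (x₀ the left endpoint), so the inequality holds for all u iff (1−α)(π/L)² ≥ α − c, i.e. α ≤ ((π/L)² + c)/((π/L)² + 1) = (1 + c(L/π)²)/(1 + (L/π)²). (Direct route, valid since c ≤ 0: Poincaré gives c∫u² ≥ c(L/π)²∫(u')², so a(u,u) ≥ (1 + c(L/π)²)∫(u')², while ||u||_{H^1}² ≤ (1 + (L/π)²)∫(u')²; dividing yields the same α.) With (π/L)² = π^2 and c = -43/12, the largest admissible constant is α = ((π/L)² + c)/((π/L)² + 1).
Simplifying, α = (-43/12 + π^2)/(1 + π^2).


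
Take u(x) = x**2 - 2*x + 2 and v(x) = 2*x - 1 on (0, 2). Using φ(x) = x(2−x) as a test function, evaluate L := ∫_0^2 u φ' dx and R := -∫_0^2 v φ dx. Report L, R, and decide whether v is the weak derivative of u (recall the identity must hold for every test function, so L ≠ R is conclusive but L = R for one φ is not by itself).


LHS = 0, RHS = -4/3. No, v is not the weak derivative of u.

u(x) = x**2 - 2*x + 2, classical derivative u'(x) = 2*x - 2.
φ(x) = x(2−x), so φ'(x) = 2 - 2*x.
Note φ(0) = φ(2) = 0, so the boundary term u·φ vanishes.
LHS = ∫_0^2 u(x) φ'(x) dx = ∫_0^2 (-2*x^3 + 6*x^2 - 8*x + 4) dx. Term by term:
  ∫_0^2 -2*x^3 dx = -8;  ∫_0^2 6*x^2 dx = 16;  ∫_0^2 -8*x dx = -16;
  ∫_0^2 4 dx = 8.
Sum: -8 + 16 − 16 + 8 = 0.
So LHS = 0.
∫_0^2 v(x) φ(x) dx = ∫_0^2 (-2*x^3 + 5*x^2 - 2*x) dx. Term by term:
  ∫_0^2 -2*x^3 dx = -8;  ∫_0^2 5*x^2 dx = 40/3;  ∫_0^2 -2*x dx = -4.
Sum: -8 + 40/3 − 4 = 4/3.
So RHS = -∫_0^2 v(x) φ(x) dx = -4/3.
LHS − RHS = 4/3 ≠ 0, so the identity fails.
(For a valid weak derivative the identity must hold for EVERY test function, in particular this one. The failure shows v is NOT the weak derivative of u.)
Correct weak derivative would be u'(x) = 2*x - 2.


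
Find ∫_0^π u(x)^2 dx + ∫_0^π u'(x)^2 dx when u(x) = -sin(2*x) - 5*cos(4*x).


||u||_{H^1(0,π)}^2 = 215*π

u'(x) = 20*sin(4*x) - 2*cos(2*x).
Expand u² and (u')² and integrate term by term on (0, π), using: for integers n ≥ 1, ∫_0^π sin²(nx) dx = ∫_0^π cos²(nx) dx = π/2; for n ≠ n', ∫_0^π sin(nx)sin(n'x) dx = ∫_0^π cos(nx)cos(n'x) dx = 0; and by product-to-sum, ∫_0^π sin(nx)cos(n'x) dx = ½∫_0^π [sin((n+n')x) + sin((n−n')x)] dx, which is 0 when n+n' is even and 2n/(n²−n'²) when n+n' is odd (it need not vanish on (0, π)).
  u² squared terms: (-1)²·∫sin(2x)² dx = 1·π/2 = π/2;  (-5)²·∫cos(4x)² dx = 25·π/2 = 25*π/2.
  u² cross terms: 2·(-1)·(-5)·∫sin(2x)·cos(4x) dx = 10·(0) = 0.
  So ∫_0^π u² dx = π/2 + 25*π/2 + 0 = 13*π.
  (u')² squared terms: (-2)²·∫cos(2x)² dx = 4·π/2 = 2*π;  (20)²·∫sin(4x)² dx = 400·π/2 = 200*π.
  (u')² cross terms: 2·(-2)·(20)·∫cos(2x)·sin(4x) dx = -80·(0) = 0.
  So ∫_0^π (u')² dx = 2*π + 200*π + 0 = 202*π.
||u||_{H^1}^2 = (13*π) + (202*π) = 215*π.


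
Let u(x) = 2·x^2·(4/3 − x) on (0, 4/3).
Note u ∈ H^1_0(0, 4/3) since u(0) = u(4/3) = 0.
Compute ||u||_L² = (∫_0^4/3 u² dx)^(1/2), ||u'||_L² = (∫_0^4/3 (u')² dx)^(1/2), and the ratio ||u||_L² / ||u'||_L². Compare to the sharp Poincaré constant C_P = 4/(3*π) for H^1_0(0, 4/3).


||u||_L² / ||u'||_L² = 2*sqrt(14)/21 < C_P = 4/(3*π).

u(x) = 2·x^2·(4/3 − x), so u'(x) = 2*x*(8 - 9*x)/3.
u(x) = 2·x^2·(4/3 − x) vanishes at x = 0 and x = 4/3, so u ∈ H^1_0(0, 4/3). Differentiate via the product rule and integrate the resulting polynomials term by term.
  ∫_0^4/3 u² dx = ∫_0^4/3 (4*x^6 - 32*x^5/3 + 64*x^4/9) dx. Term by term:
    ∫_0^4/3 4*x^6 dx = 65536/15309;  ∫_0^4/3 -32*x^5/3 dx = -65536/6561;  ∫_0^4/3 64*x^4/9 dx = 65536/10935.
  Sum: 65536/15309 − 65536/6561 + 65536/10935 = 65536/229635.
  ∫_0^4/3 (u')² dx = ∫_0^4/3 (36*x^4 - 64*x^3 + 256*x^2/9) dx. Term by term:
    ∫_0^4/3 36*x^4 dx = 4096/135;  ∫_0^4/3 -64*x^3 dx = -4096/81;  ∫_0^4/3 256*x^2/9 dx = 16384/729.
  Sum: 4096/135 − 4096/81 + 16384/729 = 8192/3645.
∫_0^4/3 u² dx = 65536/229635, so ||u||_L² = 256*sqrt(35)/2835.
∫_0^4/3 (u')² dx = 8192/3645, so ||u'||_L² = 64*sqrt(10)/135.
Ratio ||u||_L² / ||u'||_L² = 2*sqrt(14)/21.
Sharp Poincaré constant on H^1_0(0, 4/3) is C_P = L/π = 4/(3*π), achieved by sin(3*π/4·x).
A polynomial bump cannot attain the sharp Poincaré constant (only the first sine eigenfunction does), so the ratio is strictly less than C_P, consistent with ||u||_L² ≤ C_P ||u'||_L².


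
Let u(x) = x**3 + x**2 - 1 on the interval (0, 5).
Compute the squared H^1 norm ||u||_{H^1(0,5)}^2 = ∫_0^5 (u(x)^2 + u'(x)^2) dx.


||u||_{H^1}^2 = 1019335/42

The H^1 norm (squared) on an interval (0, L) is
  ||u||_{H^1}^2 = ∫_0^L u(x)^2 dx + ∫_0^L u'(x)^2 dx.
Compute u'(x) = 3*x**2 + 2*x.
Then u(x)^2 = x**6 + 2*x**5 + x**4 - 2*x**3 - 2*x**2 + 1 and u'(x)^2 = 9*x**4 + 12*x**3 + 4*x**2.
Integrate each monomial from 0 to 5 using ∫_0^5 c·x^n dx = c·5^(n+1)/(n+1):
  ∫_0^5 u(x)^2 dx = ∫_0^5 (x^6 + 2*x^5 + x^4 - 2*x^3 - 2*x^2 + 1) dx. Term by term:
    ∫_0^5 x^6 dx = 78125/7;  ∫_0^5 2*x^5 dx = 15625/3;  ∫_0^5 x^4 dx = 625;
    ∫_0^5 -2*x^3 dx = -625/2;  ∫_0^5 -2*x^2 dx = -250/3;  ∫_0^5 1 dx = 5.
  Sum: 78125/7 + 15625/3 + 625 − 625/2 − 250/3 + 5 = 232445/14.
  ∫_0^5 u'(x)^2 dx = ∫_0^5 (9*x^4 + 12*x^3 + 4*x^2) dx. Term by term:
    ∫_0^5 9*x^4 dx = 5625;  ∫_0^5 12*x^3 dx = 1875;  ∫_0^5 4*x^2 dx = 500/3.
  Sum: 5625 + 1875 + 500/3 = 23000/3.
Adding: ||u||_{H^1}^2 = 232445/14 + 23000/3 = 1019335/42.


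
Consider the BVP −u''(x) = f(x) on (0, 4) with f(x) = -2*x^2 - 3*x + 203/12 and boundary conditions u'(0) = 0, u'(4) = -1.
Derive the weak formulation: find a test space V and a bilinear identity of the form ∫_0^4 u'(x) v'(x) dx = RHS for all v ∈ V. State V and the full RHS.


V = H^1(0, 4) (v unrestricted at boundary; u is determined up to an additive constant); weak form: ∫_0^4 u'v' dx = ∫_0^4 (-2*x^2 - 3*x + 203/12) v dx − v(4) for all v ∈ V.

Multiply both sides by a test function v and integrate from 0 to 4:
  ∫_0^4 −u''(x) v(x) dx = ∫_0^4 f(x) v(x) dx.
Integrate the LHS by parts once:
  ∫_0^4 −u'' v dx = −[u'(x) v(x)]_0^4 + ∫_0^4 u'(x) v'(x) dx.
Thus ∫_0^4 u'(x) v'(x) dx = ∫_0^4 f(x) v(x) dx + [u'(x) v(x)]_0^4.
Choose V so that boundary terms are either known or forced to vanish.
u has inhomogeneous Neumann u'(0) = 0, u'(4) = -1. [u' v]_0^4 = (-1)·v(4) − (0)·v(0) = − v(4). Take V = H^1(0, 4); boundary term becomes part of RHS.
Weak formulation: find u (satisfying any essential BC) such that ∫_0^4 u'(x) v'(x) dx = ∫_0^4 f v dx − v(4) for all v ∈ V (Neumann data are natural BCs: they enter the RHS as boundary terms).
Substituting f(x) = -2*x^2 - 3*x + 203/12, the right-hand side is ∫_0^4 (-2*x^2 - 3*x + 203/12) v dx − v(4).
Compatibility check (pure Neumann): taking v ≡ 1 ∈ V gives 0 = ∫_0^4 f dx + (-1) − (0), i.e. ∫_0^4 f dx must equal u'(0) − u'(4) = 1. Indeed ∫_0^4 (-2*x^2 - 3*x + 203/12) dx = 1, so the data are compatible. The solution is then unique only up to an additive constant (fix it e.g. by requiring ∫_0^4 u dx = 0).


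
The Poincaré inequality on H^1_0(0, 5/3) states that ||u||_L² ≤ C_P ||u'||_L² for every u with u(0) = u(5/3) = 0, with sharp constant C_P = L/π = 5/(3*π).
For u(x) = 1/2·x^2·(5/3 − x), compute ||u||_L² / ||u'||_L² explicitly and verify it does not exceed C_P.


||u||_L² / ||u'||_L² = 5*sqrt(14)/42 < C_P = 5/(3*π).

u(x) = 1/2·x^2·(5/3 − x), so u'(x) = x*(10 - 9*x)/6.
u(x) = 1/2·x^2·(5/3 − x) vanishes at x = 0 and x = 5/3, so u ∈ H^1_0(0, 5/3). Differentiate via the product rule and integrate the resulting polynomials term by term.
  ∫_0^5/3 u² dx = ∫_0^5/3 (x^6/4 - 5*x^5/6 + 25*x^4/36) dx. Term by term:
    ∫_0^5/3 x^6/4 dx = 78125/61236;  ∫_0^5/3 -5*x^5/6 dx = -78125/26244;  ∫_0^5/3 25*x^4/36 dx = 15625/8748.
  Sum: 78125/61236 − 78125/26244 + 15625/8748 = 15625/183708.
  ∫_0^5/3 (u')² dx = ∫_0^5/3 (9*x^4/4 - 5*x^3 + 25*x^2/9) dx. Term by term:
    ∫_0^5/3 9*x^4/4 dx = 625/108;  ∫_0^5/3 -5*x^3 dx = -3125/324;  ∫_0^5/3 25*x^2/9 dx = 3125/729.
  Sum: 625/108 − 3125/324 + 3125/729 = 625/1458.
∫_0^5/3 u² dx = 15625/183708, so ||u||_L² = 125*sqrt(7)/1134.
∫_0^5/3 (u')² dx = 625/1458, so ||u'||_L² = 25*sqrt(2)/54.
Ratio ||u||_L² / ||u'||_L² = 5*sqrt(14)/42.
Sharp Poincaré constant on H^1_0(0, 5/3) is C_P = L/π = 5/(3*π), achieved by sin(3*π/5·x).
A polynomial bump cannot attain the sharp Poincaré constant (only the first sine eigenfunction does), so the ratio is strictly less than C_P, consistent with ||u||_L² ≤ C_P ||u'||_L².


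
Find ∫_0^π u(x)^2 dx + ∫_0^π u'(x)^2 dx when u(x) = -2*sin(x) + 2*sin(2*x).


||u||_{H^1(0,π)}^2 = 14*π

u'(x) = -2*cos(x) + 4*cos(2*x).
Expand u² and (u')² and integrate term by term on (0, π), using: for integers n ≥ 1, ∫_0^π sin²(nx) dx = ∫_0^π cos²(nx) dx = π/2; for n ≠ n', ∫_0^π sin(nx)sin(n'x) dx = ∫_0^π cos(nx)cos(n'x) dx = 0; and by product-to-sum, ∫_0^π sin(nx)cos(n'x) dx = ½∫_0^π [sin((n+n')x) + sin((n−n')x)] dx, which is 0 when n+n' is even and 2n/(n²−n'²) when n+n' is odd (it need not vanish on (0, π)).
  u² squared terms: (-2)²·∫sin(x)² dx = 4·π/2 = 2*π;  (2)²·∫sin(2x)² dx = 4·π/2 = 2*π.
  u² cross terms: 2·(-2)·(2)·∫sin(x)·sin(2x) dx = -8·(0) = 0.
  So ∫_0^π u² dx = 2*π + 2*π + 0 = 4*π.
  (u')² squared terms: (-2)²·∫cos(x)² dx = 4·π/2 = 2*π;  (4)²·∫cos(2x)² dx = 16·π/2 = 8*π.
  (u')² cross terms: 2·(-2)·(4)·∫cos(x)·cos(2x) dx = -16·(0) = 0.
  So ∫_0^π (u')² dx = 2*π + 8*π + 0 = 10*π.
||u||_{H^1}^2 = (4*π) + (10*π) = 14*π.


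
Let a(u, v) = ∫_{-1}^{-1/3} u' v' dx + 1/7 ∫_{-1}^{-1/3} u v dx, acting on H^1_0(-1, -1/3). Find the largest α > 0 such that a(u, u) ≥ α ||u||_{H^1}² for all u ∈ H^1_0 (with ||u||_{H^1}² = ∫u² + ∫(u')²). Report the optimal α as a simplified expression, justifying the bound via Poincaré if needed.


α = (4 + 63*π^2)/(7*(4 + 9*π^2))

Coercivity of a(·,·) on H^1_0(-1, -1/3) means a(u, u) ≥ α ||u||_{H^1}² for every u ∈ H^1_0.
The interval has length L = 2/3, and Poincaré/coercivity depend only on L. Here a(u, u) = ∫(u')² + (1/7)·∫u².
Here 0 < c = 1/7 < 1. The condition a(u,u) ≥ α||u||_{H^1}² reads (1−α)∫(u')² ≥ (α−c)∫u². Any admissible α is ≤ 1 (rapidly oscillating u have ∫u²/∫(u')² → 0), and α = 1 would force 0 ≥ (1−c)∫u², impossible since c < 1; so 1−α > 0. By the sharp Poincaré inequality on H^1_0 of an interval of length L, ∫(u')² ≥ (π/L)²∫u² with equality for the first sine mode sin(π(x−x₀)/L) (x₀ the left endpoint), so the inequality holds for all u iff (1−α)(π/L)² ≥ α − c, i.e. α ≤ ((π/L)² + c)/((π/L)² + 1) = (1 + c(L/π)²)/(1 + (L/π)²). With (π/L)² = 9*π^2/4 and c = 1/7, the largest admissible constant is α = ((π/L)² + c)/((π/L)² + 1).
Simplifying, α = (4 + 63*π^2)/(7*(4 + 9*π^2)).


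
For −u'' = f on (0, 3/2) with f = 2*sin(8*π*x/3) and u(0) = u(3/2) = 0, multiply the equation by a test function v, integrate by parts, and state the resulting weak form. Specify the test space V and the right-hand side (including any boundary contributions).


V = H^1_0(0, 3/2) (so v(0) = v(3/2) = 0); weak form: ∫_0^3/2 u'v' dx = ∫_0^3/2 (2*sin(8*π*x/3)) v dx for all v ∈ V.

Multiply both sides by a test function v and integrate from 0 to 3/2:
  ∫_0^3/2 −u''(x) v(x) dx = ∫_0^3/2 f(x) v(x) dx.
Integrate the LHS by parts once:
  ∫_0^3/2 −u'' v dx = −[u'(x) v(x)]_0^3/2 + ∫_0^3/2 u'(x) v'(x) dx.
Thus ∫_0^3/2 u'(x) v'(x) dx = ∫_0^3/2 f(x) v(x) dx + [u'(x) v(x)]_0^3/2.
Choose V so that boundary terms are either known or forced to vanish.
u is Dirichlet: u(0) = u(3/2) = 0. Let V = H^1_0(0, 3/2); then v(0) = v(3/2) = 0, and [u' v]_0^3/2 = 0.
Weak formulation: find u (satisfying any essential BC) such that ∫_0^3/2 u'(x) v'(x) dx = ∫_0^3/2 f v dx for all v ∈ V.
Substituting f(x) = 2*sin(8*π*x/3), the right-hand side is ∫_0^3/2 (2*sin(8*π*x/3)) v dx.


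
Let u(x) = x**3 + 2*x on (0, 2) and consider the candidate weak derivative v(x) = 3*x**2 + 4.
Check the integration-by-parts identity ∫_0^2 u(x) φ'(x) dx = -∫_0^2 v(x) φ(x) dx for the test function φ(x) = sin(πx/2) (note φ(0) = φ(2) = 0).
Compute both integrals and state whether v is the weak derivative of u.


LHS = -32/π + 96/π^3, RHS = -40/π + 96/π^3. No, v is not the weak derivative of u.

u(x) = x**3 + 2*x, classical derivative u'(x) = 3*x**2 + 2.
φ(x) = sin(πx/2), so φ'(x) = π*cos(π*x/2)/2.
Note φ(0) = φ(2) = 0, so the boundary term u·φ vanishes.
LHS = ∫_0^2 u(x) φ'(x) dx = ∫_0^2 (π*x^3*cos(π*x/2)/2 + π*x*cos(π*x/2)) dx. Term by term:
  ∫_0^2 π*x*cos(π*x/2) dx = -8/π;  ∫_0^2 π*x^3*cos(π*x/2)/2 dx = -24/π + 96/π^3.
Sum: -8/π + -24/π + 96/π^3 = -32/π + 96/π^3.
So LHS = -32/π + 96/π^3.
∫_0^2 v(x) φ(x) dx = ∫_0^2 (3*x^2*sin(π*x/2) + 4*sin(π*x/2)) dx. Term by term:
  ∫_0^2 4*sin(π*x/2) dx = 16/π;  ∫_0^2 3*x^2*sin(π*x/2) dx = -96/π^3 + 24/π.
Sum: 16/π + -96/π^3 + 24/π = -96/π^3 + 40/π.
So RHS = -∫_0^2 v(x) φ(x) dx = -40/π + 96/π^3.
LHS − RHS = 8/π ≠ 0, so the identity fails.
(For a valid weak derivative the identity must hold for EVERY test function, in particular this one. The failure shows v is NOT the weak derivative of u.)
Correct weak derivative would be u'(x) = 3*x**2 + 2.


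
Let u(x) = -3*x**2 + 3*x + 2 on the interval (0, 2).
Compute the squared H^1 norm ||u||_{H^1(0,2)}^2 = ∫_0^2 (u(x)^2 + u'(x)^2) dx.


||u||_{H^1}^2 = 258/5

The H^1 norm (squared) on an interval (0, L) is
  ||u||_{H^1}^2 = ∫_0^L u(x)^2 dx + ∫_0^L u'(x)^2 dx.
Compute u'(x) = 3 - 6*x.
Then u(x)^2 = 9*x**4 - 18*x**3 - 3*x**2 + 12*x + 4 and u'(x)^2 = 36*x**2 - 36*x + 9.
Integrate each monomial from 0 to 2 using ∫_0^2 c·x^n dx = c·2^(n+1)/(n+1):
  ∫_0^2 u(x)^2 dx = ∫_0^2 (9*x^4 - 18*x^3 - 3*x^2 + 12*x + 4) dx. Term by term:
    ∫_0^2 9*x^4 dx = 288/5;  ∫_0^2 -18*x^3 dx = -72;  ∫_0^2 -3*x^2 dx = -8;
    ∫_0^2 12*x dx = 24;  ∫_0^2 4 dx = 8.
  Sum: 288/5 − 72 − 8 + 24 + 8 = 48/5.
  ∫_0^2 u'(x)^2 dx = ∫_0^2 (36*x^2 - 36*x + 9) dx. Term by term:
    ∫_0^2 36*x^2 dx = 96;  ∫_0^2 -36*x dx = -72;  ∫_0^2 9 dx = 18.
  Sum: 96 − 72 + 18 = 42.
Adding: ||u||_{H^1}^2 = 48/5 + 42 = 258/5.


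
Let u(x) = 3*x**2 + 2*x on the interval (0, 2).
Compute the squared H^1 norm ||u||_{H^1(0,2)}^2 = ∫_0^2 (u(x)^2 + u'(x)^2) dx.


||u||_{H^1}^2 = 4024/15

The H^1 norm (squared) on an interval (0, L) is
  ||u||_{H^1}^2 = ∫_0^L u(x)^2 dx + ∫_0^L u'(x)^2 dx.
Compute u'(x) = 6*x + 2.
Then u(x)^2 = 9*x**4 + 12*x**3 + 4*x**2 and u'(x)^2 = 36*x**2 + 24*x + 4.
Integrate each monomial from 0 to 2 using ∫_0^2 c·x^n dx = c·2^(n+1)/(n+1):
  ∫_0^2 u(x)^2 dx = ∫_0^2 (9*x^4 + 12*x^3 + 4*x^2) dx. Term by term:
    ∫_0^2 9*x^4 dx = 288/5;  ∫_0^2 12*x^3 dx = 48;  ∫_0^2 4*x^2 dx = 32/3.
  Sum: 288/5 + 48 + 32/3 = 1744/15.
  ∫_0^2 u'(x)^2 dx = ∫_0^2 (36*x^2 + 24*x + 4) dx. Term by term:
    ∫_0^2 36*x^2 dx = 96;  ∫_0^2 24*x dx = 48;  ∫_0^2 4 dx = 8.
  Sum: 96 + 48 + 8 = 152.
Adding: ||u||_{H^1}^2 = 1744/15 + 152 = 4024/15.


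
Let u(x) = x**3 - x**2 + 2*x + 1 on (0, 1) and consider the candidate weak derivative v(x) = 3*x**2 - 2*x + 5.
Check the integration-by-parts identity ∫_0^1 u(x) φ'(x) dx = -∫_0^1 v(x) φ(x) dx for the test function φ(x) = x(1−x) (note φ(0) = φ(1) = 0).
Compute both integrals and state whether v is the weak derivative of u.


LHS = -19/60, RHS = -49/60. No, v is not the weak derivative of u.

u(x) = x**3 - x**2 + 2*x + 1, classical derivative u'(x) = 3*x**2 - 2*x + 2.
φ(x) = x(1−x), so φ'(x) = 1 - 2*x.
Note φ(0) = φ(1) = 0, so the boundary term u·φ vanishes.
LHS = ∫_0^1 u(x) φ'(x) dx = ∫_0^1 (-2*x^4 + 3*x^3 - 5*x^2 + 1) dx. Term by term:
  ∫_0^1 -2*x^4 dx = -2/5;  ∫_0^1 3*x^3 dx = 3/4;  ∫_0^1 -5*x^2 dx = -5/3;
  ∫_0^1 1 dx = 1.
Sum: -2/5 + 3/4 − 5/3 + 1 = -19/60.
So LHS = -19/60.
∫_0^1 v(x) φ(x) dx = ∫_0^1 (-3*x^4 + 5*x^3 - 7*x^2 + 5*x) dx. Term by term:
  ∫_0^1 -3*x^4 dx = -3/5;  ∫_0^1 5*x^3 dx = 5/4;  ∫_0^1 -7*x^2 dx = -7/3;
  ∫_0^1 5*x dx = 5/2.
Sum: -3/5 + 5/4 − 7/3 + 5/2 = 49/60.
So RHS = -∫_0^1 v(x) φ(x) dx = -49/60.
LHS − RHS = 1/2 ≠ 0, so the identity fails.
(For a valid weak derivative the identity must hold for EVERY test function, in particular this one. The failure shows v is NOT the weak derivative of u.)
Correct weak derivative would be u'(x) = 3*x**2 - 2*x + 2.


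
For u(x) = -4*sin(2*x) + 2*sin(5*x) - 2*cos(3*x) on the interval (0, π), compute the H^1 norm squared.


||u||_{H^1(0,π)}^2 = -128 + 112*π

u'(x) = 6*sin(3*x) - 8*cos(2*x) + 10*cos(5*x).
Expand u² and (u')² and integrate term by term on (0, π), using: for integers n ≥ 1, ∫_0^π sin²(nx) dx = ∫_0^π cos²(nx) dx = π/2; for n ≠ n', ∫_0^π sin(nx)sin(n'x) dx = ∫_0^π cos(nx)cos(n'x) dx = 0; and by product-to-sum, ∫_0^π sin(nx)cos(n'x) dx = ½∫_0^π [sin((n+n')x) + sin((n−n')x)] dx, which is 0 when n+n' is even and 2n/(n²−n'²) when n+n' is odd (it need not vanish on (0, π)).
  u² squared terms: (-4)²·∫sin(2x)² dx = 16·π/2 = 8*π;  (-2)²·∫cos(3x)² dx = 4·π/2 = 2*π;  (2)²·∫sin(5x)² dx = 4·π/2 = 2*π.
  u² cross terms: 2·(-4)·(-2)·∫sin(2x)·cos(3x) dx = 16·(-4/5) = -64/5;  2·(-4)·(2)·∫sin(2x)·sin(5x) dx = -16·(0) = 0;  2·(-2)·(2)·∫cos(3x)·sin(5x) dx = -8·(0) = 0.
  So ∫_0^π u² dx = 8*π + 2*π + 2*π − 64/5 + 0 + 0 = -64/5 + 12*π.
  (u')² squared terms: (-8)²·∫cos(2x)² dx = 64·π/2 = 32*π;  (6)²·∫sin(3x)² dx = 36·π/2 = 18*π;  (10)²·∫cos(5x)² dx = 100·π/2 = 50*π.
  (u')² cross terms: 2·(-8)·(6)·∫cos(2x)·sin(3x) dx = -96·(6/5) = -576/5;  2·(-8)·(10)·∫cos(2x)·cos(5x) dx = -160·(0) = 0;  2·(6)·(10)·∫sin(3x)·cos(5x) dx = 120·(0) = 0.
  So ∫_0^π (u')² dx = 32*π + 18*π + 50*π − 576/5 + 0 + 0 = -576/5 + 100*π.
||u||_{H^1}^2 = (-64/5 + 12*π) + (-576/5 + 100*π) = -128 + 112*π.


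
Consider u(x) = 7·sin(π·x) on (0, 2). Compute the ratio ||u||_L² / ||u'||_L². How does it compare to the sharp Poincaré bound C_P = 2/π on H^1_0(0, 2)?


||u||_L² / ||u'||_L² = 1/π < C_P = 2/π.

u(x) = 7·sin(π·x), so u'(x) = 7*π*cos(π*x).
Writing u(x) = A·sin(kπx/L) with A = 7 and k = 2, use ∫_0^L sin²(kπx/L) dx = L/2 and ∫_0^L cos²(kπx/L) dx = L/2.
u² = 49·sin²(π·x) and (u')² = 49*π^2·cos²(π·x), and each of sin², cos² integrates to L/2 = 1 over (0, 2).
∫_0^2 u² dx = 49, so ||u||_L² = 7.
∫_0^2 (u')² dx = 49*π^2, so ||u'||_L² = 7*π.
Ratio ||u||_L² / ||u'||_L² = 1/π.
Sharp Poincaré constant on H^1_0(0, 2) is C_P = L/π = 2/π, achieved by sin(π/2·x).
This is the k = 2 harmonic; the ratio L/(kπ) is strictly less than C_P = L/π, consistent with the sharp inequality ||u||_L² ≤ C_P ||u'||_L².


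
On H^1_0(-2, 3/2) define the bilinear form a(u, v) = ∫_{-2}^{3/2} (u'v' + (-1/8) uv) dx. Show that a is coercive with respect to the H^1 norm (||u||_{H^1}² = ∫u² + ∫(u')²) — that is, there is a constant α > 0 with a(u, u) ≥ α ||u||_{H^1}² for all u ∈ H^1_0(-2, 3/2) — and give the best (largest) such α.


α = (-49 + 32*π^2)/(8*(4*π^2 + 49))

Coercivity of a(·,·) on H^1_0(-2, 3/2) means a(u, u) ≥ α ||u||_{H^1}² for every u ∈ H^1_0.
The interval has length L = 7/2, and Poincaré/coercivity depend only on L. Here a(u, u) = ∫(u')² + (-1/8)·∫u².
Here c = -1/8 < 0 with |c| < (π/L)² = 4*π^2/49, so coercivity still holds. The condition a(u,u) ≥ α||u||_{H^1}² reads (1−α)∫(u')² ≥ (α−c)∫u². Any admissible α is ≤ 1 (rapidly oscillating u have ∫u²/∫(u')² → 0), and α = 1 would force 0 ≥ (1−c)∫u², impossible since c < 1; so 1−α > 0. By the sharp Poincaré inequality on H^1_0 of an interval of length L, ∫(u')² ≥ (π/L)²∫u² with equality for the first sine mode sin(π(x−x₀)/L) (x₀ the left endpoint), so the inequality holds for all u iff (1−α)(π/L)² ≥ α − c, i.e. α ≤ ((π/L)² + c)/((π/L)² + 1) = (1 + c(L/π)²)/(1 + (L/π)²). (Direct route, valid since c ≤ 0: Poincaré gives c∫u² ≥ c(L/π)²∫(u')², so a(u,u) ≥ (1 + c(L/π)²)∫(u')², while ||u||_{H^1}² ≤ (1 + (L/π)²)∫(u')²; dividing yields the same α.) With (π/L)² = 4*π^2/49 and c = -1/8, the largest admissible constant is α = ((π/L)² + c)/((π/L)² + 1).
Simplifying, α = (-49 + 32*π^2)/(8*(4*π^2 + 49)).


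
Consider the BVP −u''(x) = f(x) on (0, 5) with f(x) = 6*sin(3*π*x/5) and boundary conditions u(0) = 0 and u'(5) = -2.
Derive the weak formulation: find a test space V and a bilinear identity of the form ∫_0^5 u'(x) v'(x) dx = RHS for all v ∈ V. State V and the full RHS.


V = {v ∈ H^1(0, 5) : v(0) = 0} (test functions vanish at x = 0 where u is specified); weak form: ∫_0^5 u'v' dx = ∫_0^5 (6*sin(3*π*x/5)) v dx − 2·v(5) for all v ∈ V.

Multiply both sides by a test function v and integrate from 0 to 5:
  ∫_0^5 −u''(x) v(x) dx = ∫_0^5 f(x) v(x) dx.
Integrate the LHS by parts once:
  ∫_0^5 −u'' v dx = −[u'(x) v(x)]_0^5 + ∫_0^5 u'(x) v'(x) dx.
Thus ∫_0^5 u'(x) v'(x) dx = ∫_0^5 f(x) v(x) dx + [u'(x) v(x)]_0^5.
Choose V so that boundary terms are either known or forced to vanish.
Mixed BC: u(0) = 0 (Dirichlet) and u'(5) = -2 (Neumann). Define V = {v ∈ H^1(0, 5) : v(0) = 0}. Then [u' v]_0^5 = u'(5)·v(5) − u'(0)·0 = − 2·v(5).
Weak formulation: find u (satisfying any essential BC) such that ∫_0^5 u'(x) v'(x) dx = ∫_0^5 f v dx − 2·v(5) for all v ∈ V (Dirichlet at 0 absorbed into V; Neumann datum at x = 5 contributes the boundary term).
Substituting f(x) = 6*sin(3*π*x/5), the right-hand side is ∫_0^5 (6*sin(3*π*x/5)) v dx − 2·v(5).


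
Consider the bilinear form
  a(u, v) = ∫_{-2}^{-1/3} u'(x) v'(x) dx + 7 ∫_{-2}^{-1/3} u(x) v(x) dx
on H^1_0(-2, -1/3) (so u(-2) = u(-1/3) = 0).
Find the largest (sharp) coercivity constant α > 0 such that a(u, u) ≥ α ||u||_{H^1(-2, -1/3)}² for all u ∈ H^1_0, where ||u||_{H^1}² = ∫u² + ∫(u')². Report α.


α = 1

Coercivity of a(·,·) on H^1_0(-2, -1/3) means a(u, u) ≥ α ||u||_{H^1}² for every u ∈ H^1_0.
The interval has length L = 5/3, and Poincaré/coercivity depend only on L. Here a(u, u) = ∫(u')² + (7)·∫u².
Here c = 7 ≥ 1, so a(u,u) = ∫(u')² + c∫u² ≥ ∫(u')² + ∫u² = ||u||_{H^1}², i.e. α = 1 works. No larger α is possible: a(u,u) ≥ α||u||_{H^1}² means (1−α)∫(u')² ≥ (α−c)∫u², and for the modes u_n = sin(nπ(x−x₀)/L) (x₀ the left endpoint) one has ∫u_n²/∫(u_n')² = (L/(nπ))² → 0, so a(u_n,u_n)/||u_n||_{H^1}² → 1. Hence the optimal constant is α = 1.
Therefore α = 1.


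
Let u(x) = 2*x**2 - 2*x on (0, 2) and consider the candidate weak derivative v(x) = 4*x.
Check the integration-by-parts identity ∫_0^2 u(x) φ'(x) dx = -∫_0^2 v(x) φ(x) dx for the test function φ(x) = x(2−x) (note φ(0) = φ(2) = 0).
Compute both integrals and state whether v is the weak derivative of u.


LHS = -8/3, RHS = -16/3. No, v is not the weak derivative of u.

u(x) = 2*x**2 - 2*x, classical derivative u'(x) = 4*x - 2.
φ(x) = x(2−x), so φ'(x) = 2 - 2*x.
Note φ(0) = φ(2) = 0, so the boundary term u·φ vanishes.
LHS = ∫_0^2 u(x) φ'(x) dx = ∫_0^2 (-4*x^3 + 8*x^2 - 4*x) dx. Term by term:
  ∫_0^2 -4*x^3 dx = -16;  ∫_0^2 8*x^2 dx = 64/3;  ∫_0^2 -4*x dx = -8.
Sum: -16 + 64/3 − 8 = -8/3.
So LHS = -8/3.
∫_0^2 v(x) φ(x) dx = ∫_0^2 (-4*x^3 + 8*x^2) dx. Term by term:
  ∫_0^2 -4*x^3 dx = -16;  ∫_0^2 8*x^2 dx = 64/3.
Sum: -16 + 64/3 = 16/3.
So RHS = -∫_0^2 v(x) φ(x) dx = -16/3.
LHS − RHS = 8/3 ≠ 0, so the identity fails.
(For a valid weak derivative the identity must hold for EVERY test function, in particular this one. The failure shows v is NOT the weak derivative of u.)
Correct weak derivative would be u'(x) = 4*x - 2.


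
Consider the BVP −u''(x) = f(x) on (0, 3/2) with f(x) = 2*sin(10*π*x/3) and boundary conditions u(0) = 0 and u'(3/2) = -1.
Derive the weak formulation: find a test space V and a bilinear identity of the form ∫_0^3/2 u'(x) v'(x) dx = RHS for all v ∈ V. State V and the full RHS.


V = {v ∈ H^1(0, 3/2) : v(0) = 0} (test functions vanish at x = 0 where u is specified); weak form: ∫_0^3/2 u'v' dx = ∫_0^3/2 (2*sin(10*π*x/3)) v dx − v(3/2) for all v ∈ V.

Multiply both sides by a test function v and integrate from 0 to 3/2:
  ∫_0^3/2 −u''(x) v(x) dx = ∫_0^3/2 f(x) v(x) dx.
Integrate the LHS by parts once:
  ∫_0^3/2 −u'' v dx = −[u'(x) v(x)]_0^3/2 + ∫_0^3/2 u'(x) v'(x) dx.
Thus ∫_0^3/2 u'(x) v'(x) dx = ∫_0^3/2 f(x) v(x) dx + [u'(x) v(x)]_0^3/2.
Choose V so that boundary terms are either known or forced to vanish.
Mixed BC: u(0) = 0 (Dirichlet) and u'(3/2) = -1 (Neumann). Define V = {v ∈ H^1(0, 3/2) : v(0) = 0}. Then [u' v]_0^3/2 = u'(3/2)·v(3/2) − u'(0)·0 = − v(3/2).
Weak formulation: find u (satisfying any essential BC) such that ∫_0^3/2 u'(x) v'(x) dx = ∫_0^3/2 f v dx − v(3/2) for all v ∈ V (Dirichlet at 0 absorbed into V; Neumann datum at x = 3/2 contributes the boundary term).
Substituting f(x) = 2*sin(10*π*x/3), the right-hand side is ∫_0^3/2 (2*sin(10*π*x/3)) v dx − v(3/2).


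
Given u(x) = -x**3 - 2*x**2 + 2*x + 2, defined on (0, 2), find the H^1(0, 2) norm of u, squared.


||u||_{H^1}^2 = 17488/105

The H^1 norm (squared) on an interval (0, L) is
  ||u||_{H^1}^2 = ∫_0^L u(x)^2 dx + ∫_0^L u'(x)^2 dx.
Compute u'(x) = -3*x**2 - 4*x + 2.
Then u(x)^2 = x**6 + 4*x**5 - 12*x**3 - 4*x**2 + 8*x + 4 and u'(x)^2 = 9*x**4 + 24*x**3 + 4*x**2 - 16*x + 4.
Integrate each monomial from 0 to 2 using ∫_0^2 c·x^n dx = c·2^(n+1)/(n+1):
  ∫_0^2 u(x)^2 dx = ∫_0^2 (x^6 + 4*x^5 - 12*x^3 - 4*x^2 + 8*x + 4) dx. Term by term:
    ∫_0^2 x^6 dx = 128/7;  ∫_0^2 4*x^5 dx = 128/3;  ∫_0^2 -12*x^3 dx = -48;
    ∫_0^2 -4*x^2 dx = -32/3;  ∫_0^2 8*x dx = 16;  ∫_0^2 4 dx = 8.
  Sum: 128/7 + 128/3 − 48 − 32/3 + 16 + 8 = 184/7.
  ∫_0^2 u'(x)^2 dx = ∫_0^2 (9*x^4 + 24*x^3 + 4*x^2 - 16*x + 4) dx. Term by term:
    ∫_0^2 9*x^4 dx = 288/5;  ∫_0^2 24*x^3 dx = 96;  ∫_0^2 4*x^2 dx = 32/3;
    ∫_0^2 -16*x dx = -32;  ∫_0^2 4 dx = 8.
  Sum: 288/5 + 96 + 32/3 − 32 + 8 = 2104/15.
Adding: ||u||_{H^1}^2 = 184/7 + 2104/15 = 17488/105.


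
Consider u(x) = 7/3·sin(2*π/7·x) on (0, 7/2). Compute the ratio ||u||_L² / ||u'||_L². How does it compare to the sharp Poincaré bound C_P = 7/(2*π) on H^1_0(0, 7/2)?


||u||_L² / ||u'||_L² = 7/(2*π) = C_P.

u(x) = 7/3·sin(2*π/7·x), so u'(x) = 2*π*cos(2*π*x/7)/3.
Writing u(x) = A·sin(kπx/L) with A = 7/3 and k = 1, use ∫_0^L sin²(kπx/L) dx = L/2 and ∫_0^L cos²(kπx/L) dx = L/2.
u² = 49/9·sin²(2*π/7·x) and (u')² = 4*π^2/9·cos²(2*π/7·x), and each of sin², cos² integrates to L/2 = 7/4 over (0, 7/2).
∫_0^7/2 u² dx = 343/36, so ||u||_L² = 7*sqrt(7)/6.
∫_0^7/2 (u')² dx = 7*π^2/9, so ||u'||_L² = sqrt(7)*π/3.
Ratio ||u||_L² / ||u'||_L² = 7/(2*π).
Sharp Poincaré constant on H^1_0(0, 7/2) is C_P = L/π = 7/(2*π), achieved by sin(2*π/7·x).
This is the k = 1 eigenfunction (up to amplitude), so the ratio equals the sharp Poincaré constant exactly.


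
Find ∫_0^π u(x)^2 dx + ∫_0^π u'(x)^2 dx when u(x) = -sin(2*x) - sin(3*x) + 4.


||u||_{H^1(0,π)}^2 = -16/3 + 47*π/2

u'(x) = -2*cos(2*x) - 3*cos(3*x).
Expand u² and (u')² and integrate term by term on (0, π), using: for integers n ≥ 1, ∫_0^π sin²(nx) dx = ∫_0^π cos²(nx) dx = π/2; for n ≠ n', ∫_0^π sin(nx)sin(n'x) dx = ∫_0^π cos(nx)cos(n'x) dx = 0; and by product-to-sum, ∫_0^π sin(nx)cos(n'x) dx = ½∫_0^π [sin((n+n')x) + sin((n−n')x)] dx, which is 0 when n+n' is even and 2n/(n²−n'²) when n+n' is odd (it need not vanish on (0, π)). For the constant mode: ∫_0^π 1 dx = π, ∫_0^π cos(nx) dx = 0, ∫_0^π sin(nx) dx = (1−(−1)^n)/n.
  u² squared terms: (4)²·∫1 dx = 16·π = 16*π;  (-1)²·∫sin(2x)² dx = 1·π/2 = π/2;  (-1)²·∫sin(3x)² dx = 1·π/2 = π/2.
  u² cross terms: 2·(4)·(-1)·∫1·sin(2x) dx = -8·(0) = 0;  2·(4)·(-1)·∫1·sin(3x) dx = -8·(2/3) = -16/3;  2·(-1)·(-1)·∫sin(2x)·sin(3x) dx = 2·(0) = 0.
  So ∫_0^π u² dx = 16*π + π/2 + π/2 + 0 − 16/3 + 0 = -16/3 + 17*π.
  (u')² squared terms: (-3)²·∫cos(3x)² dx = 9·π/2 = 9*π/2;  (-2)²·∫cos(2x)² dx = 4·π/2 = 2*π.
  (u')² cross terms: 2·(-3)·(-2)·∫cos(3x)·cos(2x) dx = 12·(0) = 0.
  So ∫_0^π (u')² dx = 9*π/2 + 2*π + 0 = 13*π/2.
||u||_{H^1}^2 = (-16/3 + 17*π) + (13*π/2) = -16/3 + 47*π/2.


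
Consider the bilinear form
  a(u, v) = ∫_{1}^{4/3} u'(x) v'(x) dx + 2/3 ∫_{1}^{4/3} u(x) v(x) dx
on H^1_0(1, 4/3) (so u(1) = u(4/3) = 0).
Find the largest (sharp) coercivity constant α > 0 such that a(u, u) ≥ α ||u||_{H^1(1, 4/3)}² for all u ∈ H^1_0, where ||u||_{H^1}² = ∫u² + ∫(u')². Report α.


α = (2 + 27*π^2)/(3*(1 + 9*π^2))

Coercivity of a(·,·) on H^1_0(1, 4/3) means a(u, u) ≥ α ||u||_{H^1}² for every u ∈ H^1_0.
The interval has length L = 1/3, and Poincaré/coercivity depend only on L. Here a(u, u) = ∫(u')² + (2/3)·∫u².
Here 0 < c = 2/3 < 1. The condition a(u,u) ≥ α||u||_{H^1}² reads (1−α)∫(u')² ≥ (α−c)∫u². Any admissible α is ≤ 1 (rapidly oscillating u have ∫u²/∫(u')² → 0), and α = 1 would force 0 ≥ (1−c)∫u², impossible since c < 1; so 1−α > 0. By the sharp Poincaré inequality on H^1_0 of an interval of length L, ∫(u')² ≥ (π/L)²∫u² with equality for the first sine mode sin(π(x−x₀)/L) (x₀ the left endpoint), so the inequality holds for all u iff (1−α)(π/L)² ≥ α − c, i.e. α ≤ ((π/L)² + c)/((π/L)² + 1) = (1 + c(L/π)²)/(1 + (L/π)²). With (π/L)² = 9*π^2 and c = 2/3, the largest admissible constant is α = ((π/L)² + c)/((π/L)² + 1).
Simplifying, α = (2 + 27*π^2)/(3*(1 + 9*π^2)).


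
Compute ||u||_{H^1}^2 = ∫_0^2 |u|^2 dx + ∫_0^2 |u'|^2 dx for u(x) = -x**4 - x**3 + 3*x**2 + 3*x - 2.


||u||_{H^1}^2 = 65278/315

The H^1 norm (squared) on an interval (0, L) is
  ||u||_{H^1}^2 = ∫_0^L u(x)^2 dx + ∫_0^L u'(x)^2 dx.
Compute u'(x) = -4*x**3 - 3*x**2 + 6*x + 3.
Then u(x)^2 = x**8 + 2*x**7 - 5*x**6 - 12*x**5 + 7*x**4 + 22*x**3 - 3*x**2 - 12*x + 4 and u'(x)^2 = 16*x**6 + 24*x**5 - 39*x**4 - 60*x**3 + 18*x**2 + 36*x + 9.
Integrate each monomial from 0 to 2 using ∫_0^2 c·x^n dx = c·2^(n+1)/(n+1):
  ∫_0^2 u(x)^2 dx = ∫_0^2 (x^8 + 2*x^7 - 5*x^6 - 12*x^5 + 7*x^4 + 22*x^3 - 3*x^2 - 12*x + 4) dx. Term by term:
    ∫_0^2 x^8 dx = 512/9;  ∫_0^2 2*x^7 dx = 64;  ∫_0^2 -5*x^6 dx = -640/7;
    ∫_0^2 -12*x^5 dx = -128;  ∫_0^2 7*x^4 dx = 224/5;  ∫_0^2 22*x^3 dx = 88;
    ∫_0^2 -3*x^2 dx = -8;  ∫_0^2 -12*x dx = -24;  ∫_0^2 4 dx = 8.
  Sum: 512/9 + 64 − 640/7 − 128 + 224/5 + 88 − 8 − 24 + 8 = 3232/315.
  ∫_0^2 u'(x)^2 dx = ∫_0^2 (16*x^6 + 24*x^5 - 39*x^4 - 60*x^3 + 18*x^2 + 36*x + 9) dx. Term by term:
    ∫_0^2 16*x^6 dx = 2048/7;  ∫_0^2 24*x^5 dx = 256;  ∫_0^2 -39*x^4 dx = -1248/5;
    ∫_0^2 -60*x^3 dx = -240;  ∫_0^2 18*x^2 dx = 48;  ∫_0^2 36*x dx = 72;
    ∫_0^2 9 dx = 18.
  Sum: 2048/7 + 256 − 1248/5 − 240 + 48 + 72 + 18 = 6894/35.
Adding: ||u||_{H^1}^2 = 3232/315 + 6894/35 = 65278/315.


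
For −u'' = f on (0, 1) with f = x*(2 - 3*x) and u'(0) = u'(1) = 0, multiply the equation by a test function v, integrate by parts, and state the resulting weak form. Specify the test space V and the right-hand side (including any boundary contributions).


V = H^1(0, 1) (no boundary constraint on v; u is determined up to an additive constant); weak form: ∫_0^1 u'v' dx = ∫_0^1 (x*(2 - 3*x)) v dx for all v ∈ V.

Multiply both sides by a test function v and integrate from 0 to 1:
  ∫_0^1 −u''(x) v(x) dx = ∫_0^1 f(x) v(x) dx.
Integrate the LHS by parts once:
  ∫_0^1 −u'' v dx = −[u'(x) v(x)]_0^1 + ∫_0^1 u'(x) v'(x) dx.
Thus ∫_0^1 u'(x) v'(x) dx = ∫_0^1 f(x) v(x) dx + [u'(x) v(x)]_0^1.
Choose V so that boundary terms are either known or forced to vanish.
u has homogeneous Neumann: u'(0) = u'(1) = 0. So [u' v]_0^1 = 0·v(1) − 0·v(0) = 0 for any v; take V = H^1(0, 1).
Weak formulation: find u (satisfying any essential BC) such that ∫_0^1 u'(x) v'(x) dx = ∫_0^1 f v dx for all v ∈ V (homogeneous Neumann, so boundary terms vanish).
Substituting f(x) = x*(2 - 3*x), the right-hand side is ∫_0^1 (x*(2 - 3*x)) v dx.
Compatibility check (pure Neumann): taking v ≡ 1 ∈ V gives 0 = ∫_0^1 f dx + (0) − (0), i.e. ∫_0^1 f dx must equal u'(0) − u'(1) = 0. Indeed ∫_0^1 (x*(2 - 3*x)) dx = 0, so the data are compatible. The solution is then unique only up to an additive constant (fix it e.g. by requiring ∫_0^1 u dx = 0).


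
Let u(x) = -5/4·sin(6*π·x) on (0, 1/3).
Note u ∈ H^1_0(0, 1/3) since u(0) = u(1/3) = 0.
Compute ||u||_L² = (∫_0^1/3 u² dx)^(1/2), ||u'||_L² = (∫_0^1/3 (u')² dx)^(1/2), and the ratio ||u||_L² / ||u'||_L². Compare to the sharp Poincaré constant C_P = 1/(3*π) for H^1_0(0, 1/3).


||u||_L² / ||u'||_L² = 1/(6*π) < C_P = 1/(3*π).

u(x) = -5/4·sin(6*π·x), so u'(x) = -15*π*cos(6*π*x)/2.
Writing u(x) = A·sin(kπx/L) with A = -5/4 and k = 2, use ∫_0^L sin²(kπx/L) dx = L/2 and ∫_0^L cos²(kπx/L) dx = L/2.
u² = 25/16·sin²(6*π·x) and (u')² = 225*π^2/4·cos²(6*π·x), and each of sin², cos² integrates to L/2 = 1/6 over (0, 1/3).
∫_0^1/3 u² dx = 25/96, so ||u||_L² = 5*sqrt(6)/24.
∫_0^1/3 (u')² dx = 75*π^2/8, so ||u'||_L² = 5*sqrt(6)*π/4.
Ratio ||u||_L² / ||u'||_L² = 1/(6*π).
Sharp Poincaré constant on H^1_0(0, 1/3) is C_P = L/π = 1/(3*π), achieved by sin(3*π·x).
This is the k = 2 harmonic; the ratio L/(kπ) is strictly less than C_P = L/π, consistent with the sharp inequality ||u||_L² ≤ C_P ||u'||_L².


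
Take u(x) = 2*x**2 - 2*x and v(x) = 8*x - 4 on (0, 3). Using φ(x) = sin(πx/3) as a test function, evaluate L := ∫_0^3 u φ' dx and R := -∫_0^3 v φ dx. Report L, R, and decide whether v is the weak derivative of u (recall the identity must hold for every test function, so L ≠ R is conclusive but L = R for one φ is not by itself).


LHS = -24/π, RHS = -48/π. No, v is not the weak derivative of u.

u(x) = 2*x**2 - 2*x, classical derivative u'(x) = 4*x - 2.
φ(x) = sin(πx/3), so φ'(x) = π*cos(π*x/3)/3.
Note φ(0) = φ(3) = 0, so the boundary term u·φ vanishes.
LHS = ∫_0^3 u(x) φ'(x) dx = ∫_0^3 (2*π*x^2*cos(π*x/3)/3 - 2*π*x*cos(π*x/3)/3) dx. Term by term:
  ∫_0^3 -2*π*x*cos(π*x/3)/3 dx = 12/π;  ∫_0^3 2*π*x^2*cos(π*x/3)/3 dx = -36/π.
Sum: 12/π − 36/π = -24/π.
So LHS = -24/π.
∫_0^3 v(x) φ(x) dx = ∫_0^3 (8*x*sin(π*x/3) - 4*sin(π*x/3)) dx. Term by term:
  ∫_0^3 -4*sin(π*x/3) dx = -24/π;  ∫_0^3 8*x*sin(π*x/3) dx = 72/π.
Sum: -24/π + 72/π = 48/π.
So RHS = -∫_0^3 v(x) φ(x) dx = -48/π.
LHS − RHS = 24/π ≠ 0, so the identity fails.
(For a valid weak derivative the identity must hold for EVERY test function, in particular this one. The failure shows v is NOT the weak derivative of u.)
Correct weak derivative would be u'(x) = 4*x - 2.


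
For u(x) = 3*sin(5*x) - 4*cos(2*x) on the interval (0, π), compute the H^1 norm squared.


||u||_{H^1(0,π)}^2 = -400/7 + 157*π

u'(x) = 8*sin(2*x) + 15*cos(5*x).
Expand u² and (u')² and integrate term by term on (0, π), using: for integers n ≥ 1, ∫_0^π sin²(nx) dx = ∫_0^π cos²(nx) dx = π/2; for n ≠ n', ∫_0^π sin(nx)sin(n'x) dx = ∫_0^π cos(nx)cos(n'x) dx = 0; and by product-to-sum, ∫_0^π sin(nx)cos(n'x) dx = ½∫_0^π [sin((n+n')x) + sin((n−n')x)] dx, which is 0 when n+n' is even and 2n/(n²−n'²) when n+n' is odd (it need not vanish on (0, π)).
  u² squared terms: (-4)²·∫cos(2x)² dx = 16·π/2 = 8*π;  (3)²·∫sin(5x)² dx = 9·π/2 = 9*π/2.
  u² cross terms: 2·(-4)·(3)·∫cos(2x)·sin(5x) dx = -24·(10/21) = -80/7.
  So ∫_0^π u² dx = 8*π + 9*π/2 − 80/7 = -80/7 + 25*π/2.
  (u')² squared terms: (8)²·∫sin(2x)² dx = 64·π/2 = 32*π;  (15)²·∫cos(5x)² dx = 225·π/2 = 225*π/2.
  (u')² cross terms: 2·(8)·(15)·∫sin(2x)·cos(5x) dx = 240·(-4/21) = -320/7.
  So ∫_0^π (u')² dx = 32*π + 225*π/2 − 320/7 = -320/7 + 289*π/2.
||u||_{H^1}^2 = (-80/7 + 25*π/2) + (-320/7 + 289*π/2) = -400/7 + 157*π.
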